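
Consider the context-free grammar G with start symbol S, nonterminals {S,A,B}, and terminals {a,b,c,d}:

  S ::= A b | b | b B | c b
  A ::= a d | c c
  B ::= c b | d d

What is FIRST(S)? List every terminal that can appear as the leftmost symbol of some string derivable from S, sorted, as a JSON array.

Compute FIRST by fixpoint:
round 1:
  A via A→a d: +{a}
  A via A→c c: +{c}
  B via B→c b: +{c}
  B via B→d d: +{d}
  S via S→A b: +{a,c}
  S via S→b: +{b}
  S: {a,b,c}  A: {a,c}  B: {c,d}
round 2: — fixpoint
  S: {a,b,c}  A: {a,c}  B: {c,d}

FIRST(S) = ["a", "b", "c"]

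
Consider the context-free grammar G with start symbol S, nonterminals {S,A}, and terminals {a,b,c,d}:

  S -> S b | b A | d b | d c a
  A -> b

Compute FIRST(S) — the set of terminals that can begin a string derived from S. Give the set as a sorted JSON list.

FIRST sets, iterate to fixpoint:
pass 1:
  A via A→b: +{b}
  S via S→b A: +{b}
  S via S→d b: +{d}
  S: {b,d}  A: {b}
pass 2: (no change)
  S: {b,d}  A: {b}

FIRST(S) = ["b", "d"]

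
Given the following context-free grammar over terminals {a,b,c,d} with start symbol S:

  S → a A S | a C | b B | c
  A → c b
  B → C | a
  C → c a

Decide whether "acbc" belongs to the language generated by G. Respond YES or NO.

CNF form of G:
  S -> T1 B | T2 C | T2 X3 | c
  A -> T0 T1
  B -> T0 T2 | a
  C -> T0 T2
  T0 -> c
  T1 -> b
  T2 -> a
  X3 -> A S

CYK table (by increasing span):
  [0..0]={B,T2}  "a"  orig:{B}
  [1..1]={S,T0}  "c"  orig:{S}
  [2..2]={T1}  "b"  orig:{}
  [3..3]={S,T0}  "c"  orig:{S}
  [0..1]=∅  "ac"
  [1..2]={A}  "cb"
  [2..3]=∅  "bc"
  [0..2]=∅  "acb"
  [1..3]={X3}  "cbc"  orig:{}
  [0..3]={S}  "acbc"

S ∈ T[0,3] ⇒ YES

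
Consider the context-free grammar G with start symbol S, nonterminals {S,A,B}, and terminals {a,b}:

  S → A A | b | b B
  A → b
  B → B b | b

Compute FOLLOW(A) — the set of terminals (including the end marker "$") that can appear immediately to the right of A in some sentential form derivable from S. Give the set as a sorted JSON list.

FIRST sets, iterate to fixpoint:
pass 1:
  A via A→b: +{b}
  B via B→b: +{b}
  S via S→A A: +{b}
  FIRST(S)={b}  FIRST(A)={b}  FIRST(B)={b}
pass 2: (stable)
  FIRST(S)={b}  FIRST(A)={b}  FIRST(B)={b}

Compute FOLLOW by fixpoint:
FOLLOW(S) := {$}
round 1:
  B→B b: FOLLOW(B) ⊇ FIRST(b) = {b}; new: +{b}
  S→A A: FOLLOW(A) ⊇ FIRST(A) = {b}; new: +{b}
  S→A A: FOLLOW(A) ⊇ FOLLOW(S) ⊇ {$}; new: +{$}
  S→b B: FOLLOW(B) ⊇ FOLLOW(S) ⊇ {$}; new: +{$}
  S: {$}  A: {$,b}  B: {$,b}
round 2: done
  S: {$}  A: {$,b}  B: {$,b}

FOLLOW(A) = ["$", "b"]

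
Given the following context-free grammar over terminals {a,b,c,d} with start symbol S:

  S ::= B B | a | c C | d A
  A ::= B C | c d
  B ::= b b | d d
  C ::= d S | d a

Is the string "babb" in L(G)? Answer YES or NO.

Convert to CNF:
  S -> B B | T0 C | T1 A | a
  A -> B C | T0 T1
  B -> T1 T1 | T2 T2
  C -> T1 S | T1 T3
  T0 -> c
  T1 -> d
  T2 -> b
  T3 -> a

Fill CYK table bottom-up:
  [0..0]={T2}  "b"  orig:{}
  [1..1]={S,T3}  "a"  orig:{S}
  [2..2]={T2}  "b"  orig:{}
  [3..3]={T2}  "b"  orig:{}
  [0..1]=∅  "ba"
  [1..2]=∅  "ab"
  [2..3]={B}  "bb"
  [0..2]=∅  "bab"
  [1..3]=∅  "abb"
  [0..3]=∅  "babb"

S ∉ T[0,3] ⇒ NO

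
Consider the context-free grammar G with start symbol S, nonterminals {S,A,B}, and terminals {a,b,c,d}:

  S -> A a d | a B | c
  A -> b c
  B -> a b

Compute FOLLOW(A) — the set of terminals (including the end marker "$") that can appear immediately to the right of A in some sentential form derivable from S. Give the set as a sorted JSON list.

FIRST iteration:
pass 1:
  A via A→b c: +{b}
  B via B→a b: +{a}
  S via S→A a d: +{b}
  S via S→a B: +{a}
  S via S→c: +{c}
  FIRST(S)={a,b,c}  FIRST(A)={b}  FIRST(B)={a}
pass 2: (stable)
  FIRST(S)={a,b,c}  FIRST(A)={b}  FIRST(B)={a}

FOLLOW iteration:
FOLLOW(S) := {$}
round 1:
  S→A a d: FOLLOW(A) ⊇ FIRST(a) = {a}; new: +{a}
  S→a B: FOLLOW(B) ⊇ FOLLOW(S) ⊇ {$}; new: +{$}
  FOLLOW[S]={$}  FOLLOW[A]={a}  FOLLOW[B]={$}
round 2: done
  FOLLOW[S]={$}  FOLLOW[A]={a}  FOLLOW[B]={$}

FOLLOW(A) = ["a"]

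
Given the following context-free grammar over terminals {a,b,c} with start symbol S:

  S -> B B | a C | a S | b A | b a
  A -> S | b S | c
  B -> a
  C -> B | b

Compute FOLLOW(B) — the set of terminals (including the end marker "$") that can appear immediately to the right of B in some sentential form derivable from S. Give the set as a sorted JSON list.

FIRST sets, iterate to fixpoint:
pass 1:
  A via A→b S: +{b}
  A via A→c: +{c}
  B via B→a: +{a}
  C via C→B: +{a}
  C via C→b: +{b}
  S via S→B B: +{a}
  S via S→b A: +{b}
  FIRST(S)={a,b}  FIRST(A)={b,c}  FIRST(B)={a}  FIRST(C)={a,b}
pass 2:
  A via A→S: +{a}
  FIRST(S)={a,b}  FIRST(A)={a,b,c}  FIRST(B)={a}  FIRST(C)={a,b}
pass 3: — fixpoint
  FIRST(S)={a,b}  FIRST(A)={a,b,c}  FIRST(B)={a}  FIRST(C)={a,b}

FOLLOW iteration:
FOLLOW(S) := {$}
[1]
  S→B B: FOLLOW(B) ⊇ FIRST(B) = {a}; new: +{a}
  S→B B: FOLLOW(B) ⊇ FOLLOW(S) ⊇ {$}; new: +{$}
  S→a C: FOLLOW(C) ⊇ FOLLOW(S) ⊇ {$}; new: +{$}
  S→b A: FOLLOW(A) ⊇ FOLLOW(S) ⊇ {$}; new: +{$}
  FOLLOW(S)={$}  FOLLOW(A)={$}  FOLLOW(B)={$,a}  FOLLOW(C)={$}
[2] done
  FOLLOW(S)={$}  FOLLOW(A)={$}  FOLLOW(B)={$,a}  FOLLOW(C)={$}

FOLLOW(B) = ["$", "a"]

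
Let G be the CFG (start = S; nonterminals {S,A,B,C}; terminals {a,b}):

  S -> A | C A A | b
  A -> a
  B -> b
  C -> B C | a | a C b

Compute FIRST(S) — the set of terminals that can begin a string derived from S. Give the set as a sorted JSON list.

FIRST sets, iterate to fixpoint:
round 1:
  A via A→a: +{a}
  B via B→b: +{b}
  C via C→B C: +{b}
  C via C→a: +{a}
  S via S→A: +{a}
  S via S→C A A: +{b}
  FIRST(S)={a,b}  FIRST(A)={a}  FIRST(B)={b}  FIRST(C)={a,b}
round 2: — fixpoint
  FIRST(S)={a,b}  FIRST(A)={a}  FIRST(B)={b}  FIRST(C)={a,b}

FIRST(S) = ["a", "b"]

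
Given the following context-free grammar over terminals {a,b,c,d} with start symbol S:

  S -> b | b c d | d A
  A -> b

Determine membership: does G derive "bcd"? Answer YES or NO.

Convert to CNF:
  S -> T0 X3 | T2 A | b
  A -> b
  T0 -> b
  T1 -> c
  T2 -> d
  X3 -> T1 T2

CYK table (by increasing span):
  [0..0]={A,S,T0}  "b"  orig:{A,S}
  [1..1]={T1}  "c"  orig:{}
  [2..2]={T2}  "d"  orig:{}
  [0..1]=∅  "bc"
  [1..2]={X3}  "cd"  orig:{}
  [0..2]={S}  "bcd"

S ∈ T[0,2] ⇒ YES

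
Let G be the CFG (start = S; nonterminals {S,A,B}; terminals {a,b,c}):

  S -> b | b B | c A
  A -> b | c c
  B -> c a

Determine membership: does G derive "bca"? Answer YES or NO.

CNF form of G:
  S -> T0 A | T2 B | b
  A -> T0 T0 | b
  B -> T0 T1
  T0 -> c
  T1 -> a
  T2 -> b

CYK fill:
  cell(0,0) b: {A,S,T2}  orig:{A,S}
  cell(1,1) c: {T0}  orig:{}
  cell(2,2) a: {T1}  orig:{}
  cell(0,1) bc: ∅
  cell(1,2) ca: {B}
  cell(0,2) bca: {S}

S ∈ T[0,2] ⇒ YES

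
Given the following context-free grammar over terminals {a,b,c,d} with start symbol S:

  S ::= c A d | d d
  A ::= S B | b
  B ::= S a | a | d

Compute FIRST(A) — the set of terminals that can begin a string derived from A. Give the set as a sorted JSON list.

FIRST sets, iterate to fixpoint:
round 1:
  A via A→b: +{b}
  B via B→a: +{a}
  B via B→d: +{d}
  S via S→c A d: +{c}
  S via S→d d: +{d}
  S: {c,d}  A: {b}  B: {a,d}
round 2:
  A via A→S B: +{c,d}
  B via B→S a: +{c}
  S: {c,d}  A: {b,c,d}  B: {a,c,d}
round 3: (stable)
  S: {c,d}  A: {b,c,d}  B: {a,c,d}

FIRST(A) = ["b", "c", "d"]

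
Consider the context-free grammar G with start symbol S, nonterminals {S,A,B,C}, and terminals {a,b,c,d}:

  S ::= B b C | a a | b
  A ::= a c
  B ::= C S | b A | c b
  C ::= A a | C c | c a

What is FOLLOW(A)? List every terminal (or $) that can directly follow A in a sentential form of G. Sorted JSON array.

FIRST sets, iterate to fixpoint:
round 1:
  A via A→a c: +{a}
  B via B→b A: +{b}
  B via B→c b: +{c}
  C via C→A a: +{a}
  C via C→c a: +{c}
  S via S→B b C: +{b,c}
  S via S→a a: +{a}
  FIRST[S]={a,b,c}  FIRST[A]={a}  FIRST[B]={b,c}  FIRST[C]={a,c}
round 2:
  B via B→C S: +{a}
  FIRST[S]={a,b,c}  FIRST[A]={a}  FIRST[B]={a,b,c}  FIRST[C]={a,c}
round 3: (no change)
  FIRST[S]={a,b,c}  FIRST[A]={a}  FIRST[B]={a,b,c}  FIRST[C]={a,c}

FOLLOW sets:
seed FOLLOW(S) with $
iter 1:
  B→C S: FOLLOW(C) ⊇ FIRST(S) = {a,b,c}; new: +{a,b,c}
  C→A a: FOLLOW(A) ⊇ FIRST(a) = {a}; new: +{a}
  S→B b C: FOLLOW(B) ⊇ FIRST(b) = {b}; new: +{b}
  S→B b C: FOLLOW(C) ⊇ FOLLOW(S) ⊇ {$}; new: +{$}
  FOLLOW[S]={$}  FOLLOW[A]={a}  FOLLOW[B]={b}  FOLLOW[C]={$,a,b,c}
iter 2:
  B→C S: FOLLOW(S) ⊇ FOLLOW(B) ⊇ {b}; new: +{b}
  B→b A: FOLLOW(A) ⊇ FOLLOW(B) ⊇ {b}; new: +{b}
  FOLLOW[S]={$,b}  FOLLOW[A]={a,b}  FOLLOW[B]={b}  FOLLOW[C]={$,a,b,c}
iter 3: done
  FOLLOW[S]={$,b}  FOLLOW[A]={a,b}  FOLLOW[B]={b}  FOLLOW[C]={$,a,b,c}

FOLLOW(A) = ["a", "b"]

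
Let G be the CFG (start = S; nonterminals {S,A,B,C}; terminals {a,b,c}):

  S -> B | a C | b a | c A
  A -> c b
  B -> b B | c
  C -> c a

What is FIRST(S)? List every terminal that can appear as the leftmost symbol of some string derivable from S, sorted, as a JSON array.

FIRST iteration:
round 1:
  A via A→c b: +{c}
  B via B→b B: +{b}
  B via B→c: +{c}
  C via C→c a: +{c}
  S via S→B: +{b,c}
  S via S→a C: +{a}
  FIRST(S)={a,b,c}  FIRST(A)={c}  FIRST(B)={b,c}  FIRST(C)={c}
round 2: — fixpoint
  FIRST(S)={a,b,c}  FIRST(A)={c}  FIRST(B)={b,c}  FIRST(C)={c}

FIRST(S) = ["a", "b", "c"]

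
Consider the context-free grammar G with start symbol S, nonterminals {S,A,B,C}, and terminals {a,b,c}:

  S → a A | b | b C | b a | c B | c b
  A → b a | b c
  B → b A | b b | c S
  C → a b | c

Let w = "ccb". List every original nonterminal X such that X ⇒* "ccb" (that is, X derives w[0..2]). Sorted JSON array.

Convert to CNF:
  S -> T0 C | T0 T1 | T1 A | T2 B | T2 T0 | b
  A -> T0 T1 | T0 T2
  B -> T0 A | T0 T0 | T2 S
  C -> T1 T0 | c
  T0 -> b
  T1 -> a
  T2 -> c

CYK table (by increasing span), restricted to cells inside w[0..2]:
  T[0,0] 'c' = {C,T2}  orig:{C}
  T[1,1] 'c' = {C,T2}  orig:{C}
  T[2,2] 'b' = {S,T0}  orig:{S}
  T[0,1] 'cc' = ∅
  T[1,2] 'cb' = {B,S}
  T[0,2] 'ccb' = {B,S}

Original NTs in T[0,2] deriving "ccb": ["B", "S"]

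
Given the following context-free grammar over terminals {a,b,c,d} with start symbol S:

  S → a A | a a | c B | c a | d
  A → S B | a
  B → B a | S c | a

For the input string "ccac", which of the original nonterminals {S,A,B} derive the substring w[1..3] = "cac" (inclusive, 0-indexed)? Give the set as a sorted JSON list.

CNF form of G:
  S -> T0 A | T0 T0 | T1 B | T1 T0 | d
  A -> S B | a
  B -> B T0 | S T1 | a
  T0 -> a
  T1 -> c

Fill CYK table bottom-up (cells [i..j] with 1 ≤ i ≤ j ≤ 3 only):
  cell(1,1) c: {T1}  orig:{}
  cell(2,2) a: {A,B,T0}  orig:{A,B}
  cell(3,3) c: {T1}  orig:{}
  cell(1,2) ca: {S}
  cell(2,3) ac: ∅
  cell(1,3) cac: {B}

Original NTs in T[1,3] deriving "cac": ["B"]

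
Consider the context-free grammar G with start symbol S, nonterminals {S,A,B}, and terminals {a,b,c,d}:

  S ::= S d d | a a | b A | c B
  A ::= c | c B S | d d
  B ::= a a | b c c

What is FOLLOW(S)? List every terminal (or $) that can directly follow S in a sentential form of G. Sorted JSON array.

Compute FIRST by fixpoint:
iter 1:
  A via A→c: +{c}
  A via A→d d: +{d}
  B via B→a a: +{a}
  B via B→b c c: +{b}
  S via S→a a: +{a}
  S via S→b A: +{b}
  S via S→c B: +{c}
  S: {a,b,c}  A: {c,d}  B: {a,b}
iter 2: done
  S: {a,b,c}  A: {c,d}  B: {a,b}

Compute FOLLOW by fixpoint:
seed FOLLOW(S) with $
round 1:
  A→c B S: FOLLOW(B) ⊇ FIRST(S) = {a,b,c}; new: +{a,b,c}
  S→S d d: FOLLOW(S) ⊇ FIRST(d) = {d}; new: +{d}
  S→b A: FOLLOW(A) ⊇ FOLLOW(S) ⊇ {$,d}; new: +{$,d}
  S→c B: FOLLOW(B) ⊇ FOLLOW(S) ⊇ {$,d}; new: +{$,d}
  S: {$,d}  A: {$,d}  B: {$,a,b,c,d}
round 2: done
  S: {$,d}  A: {$,d}  B: {$,a,b,c,d}

FOLLOW(S) = ["$", "d"]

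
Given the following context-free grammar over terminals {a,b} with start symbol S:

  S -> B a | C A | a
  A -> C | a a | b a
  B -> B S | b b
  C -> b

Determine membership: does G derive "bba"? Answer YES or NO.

Convert to CNF:
  S -> B T0 | C A | a
  A -> T0 T0 | T1 T0 | b
  B -> B S | T1 T1
  C -> b
  T0 -> a
  T1 -> b

Fill CYK table bottom-up:
  [0..0]={A,C,T1}  "b"  orig:{A,C}
  [1..1]={A,C,T1}  "b"  orig:{A,C}
  [2..2]={S,T0}  "a"  orig:{S}
  [0..1]={B,S}  "bb"
  [1..2]={A}  "ba"
  [0..2]={B,S}  "bba"

S ∈ T[0,2] ⇒ YES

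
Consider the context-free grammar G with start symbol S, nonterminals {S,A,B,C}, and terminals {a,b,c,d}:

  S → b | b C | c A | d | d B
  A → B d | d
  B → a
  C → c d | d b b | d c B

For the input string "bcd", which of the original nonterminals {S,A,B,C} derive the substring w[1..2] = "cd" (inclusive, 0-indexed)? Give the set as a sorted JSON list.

CNF form of G:
  S -> T0 B | T1 A | T2 C | b | d
  A -> B T0 | d
  B -> a
  C -> T0 X3 | T0 X4 | T1 T0
  T0 -> d
  T1 -> c
  T2 -> b
  X3 -> T2 T2
  X4 -> T1 B

CYK table (by increasing span) — only the sub-triangle for w[1..2]:
  cell(1,1) c: {T1}  orig:{}
  cell(2,2) d: {A,S,T0}  orig:{A,S}
  cell(1,2) cd: {C,S}

Original NTs in T[1,2] deriving "cd": ["C", "S"]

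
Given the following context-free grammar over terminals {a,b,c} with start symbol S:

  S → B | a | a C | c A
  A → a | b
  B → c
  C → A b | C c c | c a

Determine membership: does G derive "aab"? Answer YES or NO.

CNF form of G:
  S -> T1 A | T2 C | a | c
  A -> a | b
  B -> c
  C -> A T0 | C X3 | T1 T2
  T0 -> b
  T1 -> c
  T2 -> a
  X3 -> T1 T1

Fill CYK table bottom-up:
  cell(0,0) a: {A,S,T2}  orig:{A,S}
  cell(1,1) a: {A,S,T2}  orig:{A,S}
  cell(2,2) b: {A,T0}  orig:{A}
  cell(0,1) aa: ∅
  cell(1,2) ab: {C}
  cell(0,2) aab: {S}

S ∈ T[0,2] ⇒ YES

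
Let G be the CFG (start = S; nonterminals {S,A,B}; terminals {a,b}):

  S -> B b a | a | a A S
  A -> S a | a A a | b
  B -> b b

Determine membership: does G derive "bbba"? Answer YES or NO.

Convert to CNF:
  S -> B X3 | T0 X4 | a
  A -> S T0 | T0 X2 | b
  B -> T1 T1
  T0 -> a
  T1 -> b
  X2 -> A T0
  X3 -> T1 T0
  X4 -> A S

CYK table (by increasing span):
  [0..0]={A,T1}  "b"  orig:{A}
  [1..1]={A,T1}  "b"  orig:{A}
  [2..2]={A,T1}  "b"  orig:{A}
  [3..3]={S,T0}  "a"  orig:{S}
  [0..1]={B}  "bb"
  [1..2]={B}  "bb"
  [2..3]={X2,X3,X4}  "ba"  orig:{}
  [0..2]=∅  "bbb"
  [1..3]=∅  "bba"
  [0..3]={S}  "bbba"

S ∈ T[0,3] ⇒ YES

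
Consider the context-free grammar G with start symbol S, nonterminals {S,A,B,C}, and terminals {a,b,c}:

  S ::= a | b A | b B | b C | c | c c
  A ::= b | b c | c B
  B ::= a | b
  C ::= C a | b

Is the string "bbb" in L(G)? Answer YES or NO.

CNF form of G:
  S -> T0 A | T0 B | T0 C | T1 T1 | a | c
  A -> T0 T1 | T1 B | b
  B -> a | b
  C -> C T2 | b
  T0 -> b
  T1 -> c
  T2 -> a

CYK table (by increasing span):
  T[0,0] 'b' = {A,B,C,T0}  orig:{A,B,C}
  T[1,1] 'b' = {A,B,C,T0}  orig:{A,B,C}
  T[2,2] 'b' = {A,B,C,T0}  orig:{A,B,C}
  T[0,1] 'bb' = {S}
  T[1,2] 'bb' = {S}
  T[0,2] 'bbb' = ∅

S ∉ T[0,2] ⇒ NO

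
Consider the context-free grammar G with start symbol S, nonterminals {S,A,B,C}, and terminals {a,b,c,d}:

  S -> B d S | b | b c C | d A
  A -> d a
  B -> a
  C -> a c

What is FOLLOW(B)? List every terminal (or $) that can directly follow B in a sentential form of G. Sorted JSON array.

FIRST sets, iterate to fixpoint:
pass 1:
  A via A→d a: +{d}
  B via B→a: +{a}
  C via C→a c: +{a}
  S via S→B d S: +{a}
  S via S→b: +{b}
  S via S→d A: +{d}
  FIRST[S]={a,b,d}  FIRST[A]={d}  FIRST[B]={a}  FIRST[C]={a}
pass 2: — fixpoint
  FIRST[S]={a,b,d}  FIRST[A]={d}  FIRST[B]={a}  FIRST[C]={a}

FOLLOW iteration:
FOLLOW(S) := {$}
pass 1:
  S→B d S: FOLLOW(B) ⊇ FIRST(d) = {d}; new: +{d}
  S→b c C: FOLLOW(C) ⊇ FOLLOW(S) ⊇ {$}; new: +{$}
  S→d A: FOLLOW(A) ⊇ FOLLOW(S) ⊇ {$}; new: +{$}
  FOLLOW(S)={$}  FOLLOW(A)={$}  FOLLOW(B)={d}  FOLLOW(C)={$}
pass 2: (stable)
  FOLLOW(S)={$}  FOLLOW(A)={$}  FOLLOW(B)={d}  FOLLOW(C)={$}

FOLLOW(B) = ["d"]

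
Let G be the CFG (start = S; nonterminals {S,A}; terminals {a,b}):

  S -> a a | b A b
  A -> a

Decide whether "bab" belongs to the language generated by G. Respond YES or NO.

CNF form of G:
  S -> T0 T0 | T1 X2
  A -> a
  T0 -> a
  T1 -> b
  X2 -> A T1

CYK fill:
  cell(0,0) b: {T1}  orig:{}
  cell(1,1) a: {A,T0}  orig:{A}
  cell(2,2) b: {T1}  orig:{}
  cell(0,1) ba: ∅
  cell(1,2) ab: {X2}  orig:{}
  cell(0,2) bab: {S}

S ∈ T[0,2] ⇒ YES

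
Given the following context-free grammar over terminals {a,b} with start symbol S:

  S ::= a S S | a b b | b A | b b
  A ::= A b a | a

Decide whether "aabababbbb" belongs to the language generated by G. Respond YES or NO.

Convert to CNF:
  S -> T0 A | T0 T0 | T1 X3 | T1 X4
  A -> A X2 | a
  T0 -> b
  T1 -> a
  X2 -> T0 T1
  X3 -> S S
  X4 -> T0 T0

CYK fill:
  cell(0,0) a: {A,T1}  orig:{A}
  cell(1,1) a: {A,T1}  orig:{A}
  cell(2,2) b: {T0}  orig:{}
  cell(3,3) a: {A,T1}  orig:{A}
  cell(4,4) b: {T0}  orig:{}
  cell(5,5) a: {A,T1}  orig:{A}
  cell(6,6) b: {T0}  orig:{}
  cell(7,7) b: {T0}  orig:{}
  cell(8,8) b: {T0}  orig:{}
  cell(9,9) b: {T0}  orig:{}
  cell(0,1) aa: ∅
  cell(1,2) ab: ∅
  cell(2,3) ba: {S,X2}  orig:{S}
  cell(3,4) ab: ∅
  cell(4,5) ba: {S,X2}  orig:{S}
  cell(5,6) ab: ∅
  cell(6,7) bb: {S,X4}  orig:{S}
  cell(7,8) bb: {S,X4}  orig:{S}
  cell(8,9) bb: {S,X4}  orig:{S}
  cell(0,2) aab: ∅
  cell(1,3) aba: {A}
  cell(2,4) bab: ∅
  cell(3,5) aba: {A}
  cell(4,6) bab: ∅
  cell(5,7) abb: {S}
  cell(6,8) bbb: ∅
  cell(7,9) bbb: ∅
  cell(0,3) aaba: ∅
  cell(1,4) abab: ∅
  cell(2,5) baba: {S,X3}  orig:{S}
  cell(3,6) abab: ∅
  cell(4,7) babb: {X3}  orig:{}
  cell(5,8) abbb: ∅
  cell(6,9) bbbb: {X3}  orig:{}
  cell(0,4) aabab: ∅
  cell(1,5) ababa: {A,S}
  cell(2,6) babab: ∅
  cell(3,7) ababb: {S}
  cell(4,8) babbb: ∅
  cell(5,9) abbbb: {S,X3}  orig:{S}
  cell(0,5) aababa: ∅
  cell(1,6) ababab: ∅
  cell(2,7) bababb: {X3}  orig:{}
  cell(3,8) ababbb: ∅
  cell(4,9) babbbb: ∅
  cell(0,6) aababab: ∅
  cell(1,7) abababb: {S,X3}  orig:{S}
  cell(2,8) bababbb: ∅
  cell(3,9) ababbbb: {X3}  orig:{}
  cell(0,7) aabababb: {S}
  cell(1,8) abababbb: ∅
  cell(2,9) bababbbb: ∅
  cell(0,8) aabababbb: ∅
  cell(1,9) abababbbb: {X3}  orig:{}
  cell(0,9) aabababbbb: {S,X3}  orig:{S}

S ∈ T[0,9] ⇒ YES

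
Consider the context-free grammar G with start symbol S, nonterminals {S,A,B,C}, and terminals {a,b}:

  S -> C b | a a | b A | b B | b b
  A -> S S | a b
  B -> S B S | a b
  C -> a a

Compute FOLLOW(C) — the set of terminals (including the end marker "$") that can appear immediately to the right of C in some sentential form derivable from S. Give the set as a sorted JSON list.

FIRST iteration:
round 1:
  A via A→a b: +{a}
  B via B→a b: +{a}
  C via C→a a: +{a}
  S via S→C b: +{a}
  S via S→b A: +{b}
  S: {a,b}  A: {a}  B: {a}  C: {a}
round 2:
  A via A→S S: +{b}
  B via B→S B S: +{b}
  S: {a,b}  A: {a,b}  B: {a,b}  C: {a}
round 3: (no change)
  S: {a,b}  A: {a,b}  B: {a,b}  C: {a}

FOLLOW iteration:
FOLLOW(S) := {$}
iter 1:
  A→S S: FOLLOW(S) ⊇ FIRST(S) = {a,b}; new: +{a,b}
  B→S B S: FOLLOW(B) ⊇ FIRST(S) = {a,b}; new: +{a,b}
  S→C b: FOLLOW(C) ⊇ FIRST(b) = {b}; new: +{b}
  S→b A: FOLLOW(A) ⊇ FOLLOW(S) ⊇ {$,a,b}; new: +{$,a,b}
  S→b B: FOLLOW(B) ⊇ FOLLOW(S) ⊇ {$,a,b}; new: +{$}
  FOLLOW(S)={$,a,b}  FOLLOW(A)={$,a,b}  FOLLOW(B)={$,a,b}  FOLLOW(C)={b}
iter 2: (stable)
  FOLLOW(S)={$,a,b}  FOLLOW(A)={$,a,b}  FOLLOW(B)={$,a,b}  FOLLOW(C)={b}

FOLLOW(C) = ["b"]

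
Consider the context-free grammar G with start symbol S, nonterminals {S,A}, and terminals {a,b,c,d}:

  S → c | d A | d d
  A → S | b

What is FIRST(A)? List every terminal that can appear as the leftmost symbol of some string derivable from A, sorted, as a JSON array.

Compute FIRST by fixpoint:
iter 1:
  A via A→b: +{b}
  S via S→c: +{c}
  S via S→d A: +{d}
  S: {c,d}  A: {b}
iter 2:
  A via A→S: +{c,d}
  S: {c,d}  A: {b,c,d}
iter 3: (stable)
  S: {c,d}  A: {b,c,d}

FIRST(A) = ["b", "c", "d"]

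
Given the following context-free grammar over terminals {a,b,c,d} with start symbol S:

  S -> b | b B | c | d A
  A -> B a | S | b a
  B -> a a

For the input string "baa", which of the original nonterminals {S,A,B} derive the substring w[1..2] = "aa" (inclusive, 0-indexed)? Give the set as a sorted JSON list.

Convert to CNF:
  S -> T1 B | T2 A | b | c
  A -> B T0 | T1 B | T1 T0 | T2 A | b | c
  B -> T0 T0
  T0 -> a
  T1 -> b
  T2 -> d

CYK table (by increasing span) (cells [i..j] with 1 ≤ i ≤ j ≤ 2 only):
  cell(1,1) a: {T0}  orig:{}
  cell(2,2) a: {T0}  orig:{}
  cell(1,2) aa: {B}

Original NTs in T[1,2] deriving "aa": ["B"]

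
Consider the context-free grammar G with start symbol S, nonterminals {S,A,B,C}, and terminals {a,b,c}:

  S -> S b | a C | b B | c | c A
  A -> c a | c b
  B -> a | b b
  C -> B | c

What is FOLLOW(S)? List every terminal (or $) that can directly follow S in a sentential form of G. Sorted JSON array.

FIRST iteration:
iter 1:
  A via A→c a: +{c}
  B via B→a: +{a}
  B via B→b b: +{b}
  C via C→B: +{a,b}
  C via C→c: +{c}
  S via S→a C: +{a}
  S via S→b B: +{b}
  S via S→c: +{c}
  FIRST(S)={a,b,c}  FIRST(A)={c}  FIRST(B)={a,b}  FIRST(C)={a,b,c}
iter 2: done
  FIRST(S)={a,b,c}  FIRST(A)={c}  FIRST(B)={a,b}  FIRST(C)={a,b,c}

Compute FOLLOW by fixpoint:
initialize: $ ∈ FOLLOW(S)
iter 1:
  S→S b: FOLLOW(S) ⊇ FIRST(b) = {b}; new: +{b}
  S→a C: FOLLOW(C) ⊇ FOLLOW(S) ⊇ {$,b}; new: +{$,b}
  S→b B: FOLLOW(B) ⊇ FOLLOW(S) ⊇ {$,b}; new: +{$,b}
  S→c A: FOLLOW(A) ⊇ FOLLOW(S) ⊇ {$,b}; new: +{$,b}
  FOLLOW(S)={$,b}  FOLLOW(A)={$,b}  FOLLOW(B)={$,b}  FOLLOW(C)={$,b}
iter 2: — fixpoint
  FOLLOW(S)={$,b}  FOLLOW(A)={$,b}  FOLLOW(B)={$,b}  FOLLOW(C)={$,b}

FOLLOW(S) = ["$", "b"]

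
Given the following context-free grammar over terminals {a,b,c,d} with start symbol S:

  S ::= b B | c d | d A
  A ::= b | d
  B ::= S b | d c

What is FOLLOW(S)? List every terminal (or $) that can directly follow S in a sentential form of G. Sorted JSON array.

Compute FIRST by fixpoint:
pass 1:
  A via A→b: +{b}
  A via A→d: +{d}
  B via B→d c: +{d}
  S via S→b B: +{b}
  S via S→c d: +{c}
  S via S→d A: +{d}
  FIRST[S]={b,c,d}  FIRST[A]={b,d}  FIRST[B]={d}
pass 2:
  B via B→S b: +{b,c}
  FIRST[S]={b,c,d}  FIRST[A]={b,d}  FIRST[B]={b,c,d}
pass 3: (no change)
  FIRST[S]={b,c,d}  FIRST[A]={b,d}  FIRST[B]={b,c,d}

FOLLOW sets:
seed FOLLOW(S) with $
iter 1:
  B→S b: FOLLOW(S) ⊇ FIRST(b) = {b}; new: +{b}
  S→b B: FOLLOW(B) ⊇ FOLLOW(S) ⊇ {$,b}; new: +{$,b}
  S→d A: FOLLOW(A) ⊇ FOLLOW(S) ⊇ {$,b}; new: +{$,b}
  S: {$,b}  A: {$,b}  B: {$,b}
iter 2: (no change)
  S: {$,b}  A: {$,b}  B: {$,b}

FOLLOW(S) = ["$", "b"]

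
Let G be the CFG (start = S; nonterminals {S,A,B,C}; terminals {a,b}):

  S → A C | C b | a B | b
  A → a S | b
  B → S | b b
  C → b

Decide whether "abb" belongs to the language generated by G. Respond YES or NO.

Convert to CNF:
  S -> A C | C T1 | T0 B | b
  A -> T0 S | b
  B -> A C | C T1 | T0 B | T1 T1 | b
  C -> b
  T0 -> a
  T1 -> b

CYK table (by increasing span):
  T[0,0] 'a' = {T0}  orig:{}
  T[1,1] 'b' = {A,B,C,S,T1}  orig:{A,B,C,S}
  T[2,2] 'b' = {A,B,C,S,T1}  orig:{A,B,C,S}
  T[0,1] 'ab' = {A,B,S}
  T[1,2] 'bb' = {B,S}
  T[0,2] 'abb' = {A,B,S}

S ∈ T[0,2] ⇒ YES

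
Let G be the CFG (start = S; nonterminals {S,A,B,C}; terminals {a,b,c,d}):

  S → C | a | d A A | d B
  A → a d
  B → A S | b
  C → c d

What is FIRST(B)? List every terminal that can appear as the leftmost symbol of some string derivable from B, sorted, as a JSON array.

FIRST iteration:
round 1:
  A via A→a d: +{a}
  B via B→A S: +{a}
  B via B→b: +{b}
  C via C→c d: +{c}
  S via S→C: +{c}
  S via S→a: +{a}
  S via S→d A A: +{d}
  FIRST[S]={a,c,d}  FIRST[A]={a}  FIRST[B]={a,b}  FIRST[C]={c}
round 2: (stable)
  FIRST[S]={a,c,d}  FIRST[A]={a}  FIRST[B]={a,b}  FIRST[C]={c}

FIRST(B) = ["a", "b"]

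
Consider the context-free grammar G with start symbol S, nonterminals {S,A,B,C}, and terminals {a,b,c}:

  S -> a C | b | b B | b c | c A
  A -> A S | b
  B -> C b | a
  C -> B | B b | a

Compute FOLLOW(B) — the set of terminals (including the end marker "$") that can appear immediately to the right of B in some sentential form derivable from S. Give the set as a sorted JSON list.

Compute FIRST by fixpoint:
iter 1:
  A via A→b: +{b}
  B via B→a: +{a}
  C via C→B: +{a}
  S via S→a C: +{a}
  S via S→b: +{b}
  S via S→c A: +{c}
  FIRST(S)={a,b,c}  FIRST(A)={b}  FIRST(B)={a}  FIRST(C)={a}
iter 2: (stable)
  FIRST(S)={a,b,c}  FIRST(A)={b}  FIRST(B)={a}  FIRST(C)={a}

Compute FOLLOW by fixpoint:
initialize: $ ∈ FOLLOW(S)
round 1:
  A→A S: FOLLOW(A) ⊇ FIRST(S) = {a,b,c}; new: +{a,b,c}
  A→A S: FOLLOW(S) ⊇ FOLLOW(A) ⊇ {a,b,c}; new: +{a,b,c}
  B→C b: FOLLOW(C) ⊇ FIRST(b) = {b}; new: +{b}
  C→B: FOLLOW(B) ⊇ FOLLOW(C) ⊇ {b}; new: +{b}
  S→a C: FOLLOW(C) ⊇ FOLLOW(S) ⊇ {$,a,b,c}; new: +{$,a,c}
  S→b B: FOLLOW(B) ⊇ FOLLOW(S) ⊇ {$,a,b,c}; new: +{$,a,c}
  S→c A: FOLLOW(A) ⊇ FOLLOW(S) ⊇ {$,a,b,c}; new: +{$}
  FOLLOW[S]={$,a,b,c}  FOLLOW[A]={$,a,b,c}  FOLLOW[B]={$,a,b,c}  FOLLOW[C]={$,a,b,c}
round 2: done
  FOLLOW[S]={$,a,b,c}  FOLLOW[A]={$,a,b,c}  FOLLOW[B]={$,a,b,c}  FOLLOW[C]={$,a,b,c}

FOLLOW(B) = ["$", "a", "b", "c"]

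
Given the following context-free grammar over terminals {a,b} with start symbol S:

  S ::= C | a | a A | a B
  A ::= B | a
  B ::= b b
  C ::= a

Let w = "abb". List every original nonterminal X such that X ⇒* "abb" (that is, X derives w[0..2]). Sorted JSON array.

CNF form of G:
  S -> T1 A | T1 B | a
  A -> T0 T0 | a
  B -> T0 T0
  C -> a
  T0 -> b
  T1 -> a

Fill CYK table bottom-up, restricted to cells inside w[0..2]:
  [0..0]={A,C,S,T1}  "a"  orig:{A,C,S}
  [1..1]={T0}  "b"  orig:{}
  [2..2]={T0}  "b"  orig:{}
  [0..1]=∅  "ab"
  [1..2]={A,B}  "bb"
  [0..2]={S}  "abb"

Original NTs in T[0,2] deriving "abb": ["S"]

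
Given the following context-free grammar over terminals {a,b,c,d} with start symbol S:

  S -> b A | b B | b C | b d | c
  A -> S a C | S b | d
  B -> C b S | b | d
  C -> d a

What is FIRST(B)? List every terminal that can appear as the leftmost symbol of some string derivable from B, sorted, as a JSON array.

Compute FIRST by fixpoint:
iter 1:
  A via A→d: +{d}
  B via B→b: +{b}
  B via B→d: +{d}
  C via C→d a: +{d}
  S via S→b A: +{b}
  S via S→c: +{c}
  S: {b,c}  A: {d}  B: {b,d}  C: {d}
iter 2:
  A via A→S a C: +{b,c}
  S: {b,c}  A: {b,c,d}  B: {b,d}  C: {d}
iter 3: (no change)
  S: {b,c}  A: {b,c,d}  B: {b,d}  C: {d}

FIRST(B) = ["b", "d"]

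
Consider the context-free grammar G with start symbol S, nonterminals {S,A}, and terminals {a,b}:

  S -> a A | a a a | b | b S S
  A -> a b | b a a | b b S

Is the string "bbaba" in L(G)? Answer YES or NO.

Convert to CNF:
  S -> T0 A | T0 X4 | T1 X5 | b
  A -> T0 T1 | T1 X2 | T1 X3
  T0 -> a
  T1 -> b
  X2 -> T0 T0
  X3 -> T1 S
  X4 -> T0 T0
  X5 -> S S

CYK table (by increasing span):
  T[0,0] 'b' = {S,T1}  orig:{S}
  T[1,1] 'b' = {S,T1}  orig:{S}
  T[2,2] 'a' = {T0}  orig:{}
  T[3,3] 'b' = {S,T1}  orig:{S}
  T[4,4] 'a' = {T0}  orig:{}
  T[0,1] 'bb' = {X3,X5}  orig:{}
  T[1,2] 'ba' = ∅
  T[2,3] 'ab' = {A}
  T[3,4] 'ba' = ∅
  T[0,2] 'bba' = ∅
  T[1,3] 'bab' = ∅
  T[2,4] 'aba' = ∅
  T[0,3] 'bbab' = ∅
  T[1,4] 'baba' = ∅
  T[0,4] 'bbaba' = ∅

S ∉ T[0,4] ⇒ NO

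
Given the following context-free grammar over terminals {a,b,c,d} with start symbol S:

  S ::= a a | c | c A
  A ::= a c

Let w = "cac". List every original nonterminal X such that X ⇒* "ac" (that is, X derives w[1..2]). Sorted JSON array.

Convert to CNF:
  S -> T0 T0 | T1 A | c
  A -> T0 T1
  T0 -> a
  T1 -> c

CYK table (by increasing span) — only the sub-triangle for w[1..2]:
  [1..1]={T0}  "a"  orig:{}
  [2..2]={S,T1}  "c"  orig:{S}
  [1..2]={A}  "ac"

Original NTs in T[1,2] deriving "ac": ["A"]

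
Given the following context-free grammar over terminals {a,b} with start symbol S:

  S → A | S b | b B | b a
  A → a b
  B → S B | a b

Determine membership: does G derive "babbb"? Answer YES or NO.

Convert to CNF:
  S -> S T1 | T0 T1 | T1 B | T1 T0
  A -> T0 T1
  B -> S B | T0 T1
  T0 -> a
  T1 -> b

CYK fill:
  T[0,0] 'b' = {T1}  orig:{}
  T[1,1] 'a' = {T0}  orig:{}
  T[2,2] 'b' = {T1}  orig:{}
  T[3,3] 'b' = {T1}  orig:{}
  T[4,4] 'b' = {T1}  orig:{}
  T[0,1] 'ba' = {S}
  T[1,2] 'ab' = {A,B,S}
  T[2,3] 'bb' = ∅
  T[3,4] 'bb' = ∅
  T[0,2] 'bab' = {S}
  T[1,3] 'abb' = {S}
  T[2,4] 'bbb' = ∅
  T[0,3] 'babb' = {S}
  T[1,4] 'abbb' = {S}
  T[0,4] 'babbb' = {S}

S ∈ T[0,4] ⇒ YES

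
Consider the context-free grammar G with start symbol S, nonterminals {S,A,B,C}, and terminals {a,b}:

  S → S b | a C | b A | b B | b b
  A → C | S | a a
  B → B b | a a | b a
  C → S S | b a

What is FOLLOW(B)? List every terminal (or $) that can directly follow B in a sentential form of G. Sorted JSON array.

FIRST sets, iterate to fixpoint:
[1]
  A via A→a a: +{a}
  B via B→a a: +{a}
  B via B→b a: +{b}
  C via C→b a: +{b}
  S via S→a C: +{a}
  S via S→b A: +{b}
  FIRST[S]={a,b}  FIRST[A]={a}  FIRST[B]={a,b}  FIRST[C]={b}
[2]
  A via A→C: +{b}
  C via C→S S: +{a}
  FIRST[S]={a,b}  FIRST[A]={a,b}  FIRST[B]={a,b}  FIRST[C]={a,b}
[3] (stable)
  FIRST[S]={a,b}  FIRST[A]={a,b}  FIRST[B]={a,b}  FIRST[C]={a,b}

FOLLOW sets:
seed FOLLOW(S) with $
round 1:
  B→B b: FOLLOW(B) ⊇ FIRST(b) = {b}; new: +{b}
  C→S S: FOLLOW(S) ⊇ FIRST(S) = {a,b}; new: +{a,b}
  S→a C: FOLLOW(C) ⊇ FOLLOW(S) ⊇ {$,a,b}; new: +{$,a,b}
  S→b A: FOLLOW(A) ⊇ FOLLOW(S) ⊇ {$,a,b}; new: +{$,a,b}
  S→b B: FOLLOW(B) ⊇ FOLLOW(S) ⊇ {$,a,b}; new: +{$,a}
  S: {$,a,b}  A: {$,a,b}  B: {$,a,b}  C: {$,a,b}
round 2: (stable)
  S: {$,a,b}  A: {$,a,b}  B: {$,a,b}  C: {$,a,b}

FOLLOW(B) = ["$", "a", "b"]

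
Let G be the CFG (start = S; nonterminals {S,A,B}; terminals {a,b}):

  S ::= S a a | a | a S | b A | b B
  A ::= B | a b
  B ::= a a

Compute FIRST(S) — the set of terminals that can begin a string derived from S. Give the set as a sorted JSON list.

FIRST sets, iterate to fixpoint:
pass 1:
  A via A→a b: +{a}
  B via B→a a: +{a}
  S via S→a: +{a}
  S via S→b A: +{b}
  FIRST[S]={a,b}  FIRST[A]={a}  FIRST[B]={a}
pass 2: done
  FIRST[S]={a,b}  FIRST[A]={a}  FIRST[B]={a}

FIRST(S) = ["a", "b"]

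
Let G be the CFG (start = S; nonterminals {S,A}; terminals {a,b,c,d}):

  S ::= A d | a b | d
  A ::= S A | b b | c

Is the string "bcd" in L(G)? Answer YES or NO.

CNF form of G:
  S -> A T1 | T2 T0 | d
  A -> S A | T0 T0 | c
  T0 -> b
  T1 -> d
  T2 -> a

CYK fill:
  [0..0]={T0}  "b"  orig:{}
  [1..1]={A}  "c"
  [2..2]={S,T1}  "d"  orig:{S}
  [0..1]=∅  "bc"
  [1..2]={S}  "cd"
  [0..2]=∅  "bcd"

S ∉ T[0,2] ⇒ NO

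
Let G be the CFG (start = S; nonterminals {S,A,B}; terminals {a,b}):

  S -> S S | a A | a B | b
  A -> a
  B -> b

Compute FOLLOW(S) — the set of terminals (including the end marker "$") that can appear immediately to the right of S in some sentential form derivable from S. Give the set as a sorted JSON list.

Compute FIRST by fixpoint:
pass 1:
  A via A→a: +{a}
  B via B→b: +{b}
  S via S→a A: +{a}
  S via S→b: +{b}
  FIRST(S)={a,b}  FIRST(A)={a}  FIRST(B)={b}
pass 2: (stable)
  FIRST(S)={a,b}  FIRST(A)={a}  FIRST(B)={b}

Compute FOLLOW by fixpoint:
initialize: $ ∈ FOLLOW(S)
iter 1:
  S→S S: FOLLOW(S) ⊇ FIRST(S) = {a,b}; new: +{a,b}
  S→a A: FOLLOW(A) ⊇ FOLLOW(S) ⊇ {$,a,b}; new: +{$,a,b}
  S→a B: FOLLOW(B) ⊇ FOLLOW(S) ⊇ {$,a,b}; new: +{$,a,b}
  FOLLOW[S]={$,a,b}  FOLLOW[A]={$,a,b}  FOLLOW[B]={$,a,b}
iter 2: done
  FOLLOW[S]={$,a,b}  FOLLOW[A]={$,a,b}  FOLLOW[B]={$,a,b}

FOLLOW(S) = ["$", "a", "b"]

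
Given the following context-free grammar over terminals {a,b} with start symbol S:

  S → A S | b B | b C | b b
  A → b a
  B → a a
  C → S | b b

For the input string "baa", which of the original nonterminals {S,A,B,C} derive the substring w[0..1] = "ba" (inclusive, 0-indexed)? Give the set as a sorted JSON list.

CNF form of G:
  S -> A S | T0 B | T0 C | T0 T0
  A -> T0 T1
  B -> T1 T1
  C -> A S | T0 B | T0 C | T0 T0
  T0 -> b
  T1 -> a

CYK fill (cells [i..j] with 0 ≤ i ≤ j ≤ 1 only):
  [0..0]={T0}  "b"  orig:{}
  [1..1]={T1}  "a"  orig:{}
  [0..1]={A}  "ba"

Original NTs in T[0,1] deriving "ba": ["A"]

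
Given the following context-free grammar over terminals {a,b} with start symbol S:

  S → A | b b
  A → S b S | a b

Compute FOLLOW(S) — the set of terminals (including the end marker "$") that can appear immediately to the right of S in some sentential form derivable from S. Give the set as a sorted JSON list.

FIRST iteration:
iter 1:
  A via A→a b: +{a}
  S via S→A: +{a}
  S via S→b b: +{b}
  FIRST[S]={a,b}  FIRST[A]={a}
iter 2:
  A via A→S b S: +{b}
  FIRST[S]={a,b}  FIRST[A]={a,b}
iter 3: (stable)
  FIRST[S]={a,b}  FIRST[A]={a,b}

Compute FOLLOW by fixpoint:
initialize: $ ∈ FOLLOW(S)
pass 1:
  A→S b S: FOLLOW(S) ⊇ FIRST(b) = {b}; new: +{b}
  S→A: FOLLOW(A) ⊇ FOLLOW(S) ⊇ {$,b}; new: +{$,b}
  FOLLOW(S)={$,b}  FOLLOW(A)={$,b}
pass 2: done
  FOLLOW(S)={$,b}  FOLLOW(A)={$,b}

FOLLOW(S) = ["$", "b"]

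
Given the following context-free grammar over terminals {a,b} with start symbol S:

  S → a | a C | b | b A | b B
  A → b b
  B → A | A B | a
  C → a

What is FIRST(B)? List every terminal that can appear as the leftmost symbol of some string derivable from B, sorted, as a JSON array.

FIRST iteration:
round 1:
  A via A→b b: +{b}
  B via B→A: +{b}
  B via B→a: +{a}
  C via C→a: +{a}
  S via S→a: +{a}
  S via S→b: +{b}
  FIRST[S]={a,b}  FIRST[A]={b}  FIRST[B]={a,b}  FIRST[C]={a}
round 2: (stable)
  FIRST[S]={a,b}  FIRST[A]={b}  FIRST[B]={a,b}  FIRST[C]={a}

FIRST(B) = ["a", "b"]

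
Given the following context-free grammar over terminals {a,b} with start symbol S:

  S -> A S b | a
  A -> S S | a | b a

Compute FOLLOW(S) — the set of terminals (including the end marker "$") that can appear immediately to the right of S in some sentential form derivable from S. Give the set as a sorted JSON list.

Compute FIRST by fixpoint:
[1]
  A via A→a: +{a}
  A via A→b a: +{b}
  S via S→A S b: +{a,b}
  S: {a,b}  A: {a,b}
[2] done
  S: {a,b}  A: {a,b}

FOLLOW iteration:
FOLLOW(S) := {$}
pass 1:
  A→S S: FOLLOW(S) ⊇ FIRST(S) = {a,b}; new: +{a,b}
  S→A S b: FOLLOW(A) ⊇ FIRST(S) = {a,b}; new: +{a,b}
  FOLLOW[S]={$,a,b}  FOLLOW[A]={a,b}
pass 2: done
  FOLLOW[S]={$,a,b}  FOLLOW[A]={a,b}

FOLLOW(S) = ["$", "a", "b"]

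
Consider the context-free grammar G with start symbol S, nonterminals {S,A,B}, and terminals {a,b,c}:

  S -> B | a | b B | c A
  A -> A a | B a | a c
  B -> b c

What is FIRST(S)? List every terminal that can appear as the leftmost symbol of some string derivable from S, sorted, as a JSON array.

FIRST sets, iterate to fixpoint:
round 1:
  A via A→a c: +{a}
  B via B→b c: +{b}
  S via S→B: +{b}
  S via S→a: +{a}
  S via S→c A: +{c}
  FIRST[S]={a,b,c}  FIRST[A]={a}  FIRST[B]={b}
round 2:
  A via A→B a: +{b}
  FIRST[S]={a,b,c}  FIRST[A]={a,b}  FIRST[B]={b}
round 3: — fixpoint
  FIRST[S]={a,b,c}  FIRST[A]={a,b}  FIRST[B]={b}

FIRST(S) = ["a", "b", "c"]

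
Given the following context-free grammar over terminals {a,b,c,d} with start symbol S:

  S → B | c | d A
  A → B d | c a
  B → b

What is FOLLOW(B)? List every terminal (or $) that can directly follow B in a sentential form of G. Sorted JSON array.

Compute FIRST by fixpoint:
round 1:
  A via A→c a: +{c}
  B via B→b: +{b}
  S via S→B: +{b}
  S via S→c: +{c}
  S via S→d A: +{d}
  FIRST[S]={b,c,d}  FIRST[A]={c}  FIRST[B]={b}
round 2:
  A via A→B d: +{b}
  FIRST[S]={b,c,d}  FIRST[A]={b,c}  FIRST[B]={b}
round 3: (stable)
  FIRST[S]={b,c,d}  FIRST[A]={b,c}  FIRST[B]={b}

FOLLOW sets:
seed FOLLOW(S) with $
[1]
  A→B d: FOLLOW(B) ⊇ FIRST(d) = {d}; new: +{d}
  S→B: FOLLOW(B) ⊇ FOLLOW(S) ⊇ {$}; new: +{$}
  S→d A: FOLLOW(A) ⊇ FOLLOW(S) ⊇ {$}; new: +{$}
  S: {$}  A: {$}  B: {$,d}
[2] — fixpoint
  S: {$}  A: {$}  B: {$,d}

FOLLOW(B) = ["$", "d"]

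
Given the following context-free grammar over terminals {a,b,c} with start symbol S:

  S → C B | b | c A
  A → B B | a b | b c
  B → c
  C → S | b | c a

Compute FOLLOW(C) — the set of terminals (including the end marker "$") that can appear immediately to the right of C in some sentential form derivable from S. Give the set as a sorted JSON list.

FIRST sets, iterate to fixpoint:
[1]
  A via A→a b: +{a}
  A via A→b c: +{b}
  B via B→c: +{c}
  C via C→b: +{b}
  C via C→c a: +{c}
  S via S→C B: +{b,c}
  FIRST(S)={b,c}  FIRST(A)={a,b}  FIRST(B)={c}  FIRST(C)={b,c}
[2]
  A via A→B B: +{c}
  FIRST(S)={b,c}  FIRST(A)={a,b,c}  FIRST(B)={c}  FIRST(C)={b,c}
[3] (no change)
  FIRST(S)={b,c}  FIRST(A)={a,b,c}  FIRST(B)={c}  FIRST(C)={b,c}

FOLLOW iteration:
initialize: $ ∈ FOLLOW(S)
round 1:
  A→B B: FOLLOW(B) ⊇ FIRST(B) = {c}; new: +{c}
  S→C B: FOLLOW(C) ⊇ FIRST(B) = {c}; new: +{c}
  S→C B: FOLLOW(B) ⊇ FOLLOW(S) ⊇ {$}; new: +{$}
  S→c A: FOLLOW(A) ⊇ FOLLOW(S) ⊇ {$}; new: +{$}
  FOLLOW[S]={$}  FOLLOW[A]={$}  FOLLOW[B]={$,c}  FOLLOW[C]={c}
round 2:
  C→S: FOLLOW(S) ⊇ FOLLOW(C) ⊇ {c}; new: +{c}
  S→c A: FOLLOW(A) ⊇ FOLLOW(S) ⊇ {$,c}; new: +{c}
  FOLLOW[S]={$,c}  FOLLOW[A]={$,c}  FOLLOW[B]={$,c}  FOLLOW[C]={c}
round 3: — fixpoint
  FOLLOW[S]={$,c}  FOLLOW[A]={$,c}  FOLLOW[B]={$,c}  FOLLOW[C]={c}

FOLLOW(C) = ["c"]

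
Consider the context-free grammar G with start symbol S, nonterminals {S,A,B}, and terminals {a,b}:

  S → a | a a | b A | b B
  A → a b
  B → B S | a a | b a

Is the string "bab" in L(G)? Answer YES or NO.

CNF form of G:
  S -> T0 T0 | T1 A | T1 B | a
  A -> T0 T1
  B -> B S | T0 T0 | T1 T0
  T0 -> a
  T1 -> b

CYK fill:
  cell(0,0) b: {T1}  orig:{}
  cell(1,1) a: {S,T0}  orig:{S}
  cell(2,2) b: {T1}  orig:{}
  cell(0,1) ba: {B}
  cell(1,2) ab: {A}
  cell(0,2) bab: {S}

S ∈ T[0,2] ⇒ YES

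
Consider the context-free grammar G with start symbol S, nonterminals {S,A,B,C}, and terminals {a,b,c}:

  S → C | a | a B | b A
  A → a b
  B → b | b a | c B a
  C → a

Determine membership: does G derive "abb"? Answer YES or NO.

Convert to CNF:
  S -> T0 B | T1 A | a
  A -> T0 T1
  B -> T1 T0 | T2 X3 | b
  C -> a
  T0 -> a
  T1 -> b
  T2 -> c
  X3 -> B T0

CYK table (by increasing span):
  T[0,0] 'a' = {C,S,T0}  orig:{C,S}
  T[1,1] 'b' = {B,T1}  orig:{B}
  T[2,2] 'b' = {B,T1}  orig:{B}
  T[0,1] 'ab' = {A,S}
  T[1,2] 'bb' = ∅
  T[0,2] 'abb' = ∅

S ∉ T[0,2] ⇒ NO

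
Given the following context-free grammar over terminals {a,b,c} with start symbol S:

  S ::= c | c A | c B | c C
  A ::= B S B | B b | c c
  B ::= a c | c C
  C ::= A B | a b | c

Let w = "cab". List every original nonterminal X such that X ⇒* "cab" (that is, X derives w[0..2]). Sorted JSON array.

CNF form of G:
  S -> T1 A | T1 B | T1 C | c
  A -> B T0 | B X3 | T1 T1
  B -> T1 C | T2 T1
  C -> A B | T2 T0 | c
  T0 -> b
  T1 -> c
  T2 -> a
  X3 -> S B

CYK fill — only the sub-triangle for w[0..2]:
  [0..0]={C,S,T1}  "c"  orig:{C,S}
  [1..1]={T2}  "a"  orig:{}
  [2..2]={T0}  "b"  orig:{}
  [0..1]=∅  "ca"
  [1..2]={C}  "ab"
  [0..2]={B,S}  "cab"

Original NTs in T[0,2] deriving "cab": ["B", "S"]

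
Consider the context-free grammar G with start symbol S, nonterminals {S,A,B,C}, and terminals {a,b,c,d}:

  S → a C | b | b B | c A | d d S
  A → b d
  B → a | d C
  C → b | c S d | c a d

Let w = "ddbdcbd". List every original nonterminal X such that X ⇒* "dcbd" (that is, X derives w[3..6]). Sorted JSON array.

Convert to CNF:
  S -> T0 B | T1 X6 | T2 A | T3 C | b
  A -> T0 T1
  B -> T1 C | a
  C -> T2 X4 | T2 X5 | b
  T0 -> b
  T1 -> d
  T2 -> c
  T3 -> a
  X4 -> S T1
  X5 -> T3 T1
  X6 -> T1 S

Fill CYK table bottom-up, restricted to cells inside w[3..6]:
  T[3,3] 'd' = {T1}  orig:{}
  T[4,4] 'c' = {T2}  orig:{}
  T[5,5] 'b' = {C,S,T0}  orig:{C,S}
  T[6,6] 'd' = {T1}  orig:{}
  T[3,4] 'dc' = ∅
  T[4,5] 'cb' = ∅
  T[5,6] 'bd' = {A,X4}  orig:{A}
  T[3,5] 'dcb' = ∅
  T[4,6] 'cbd' = {C,S}
  T[3,6] 'dcbd' = {B,X6}  orig:{B}

Original NTs in T[3,6] deriving "dcbd": ["B"]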